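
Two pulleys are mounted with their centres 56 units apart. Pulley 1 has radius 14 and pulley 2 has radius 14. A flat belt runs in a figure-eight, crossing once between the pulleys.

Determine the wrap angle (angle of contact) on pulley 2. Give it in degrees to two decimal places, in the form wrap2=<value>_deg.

wrap2=240.00_deg

crossed belt: β = asin((r1+r2)/C) = asin(28/56) = 30.0000°
wrap1 = wrap2 = π + 2β = 240.0000°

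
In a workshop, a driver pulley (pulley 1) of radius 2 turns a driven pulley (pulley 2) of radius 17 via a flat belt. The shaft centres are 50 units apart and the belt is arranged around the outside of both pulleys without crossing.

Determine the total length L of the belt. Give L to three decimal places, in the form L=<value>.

L=164.225

open belt: β = asin((r2−r1)/C) = asin(15/50) = 17.4576°
wrap1 = π − 2β = 145.0848°
wrap2 = π + 2β = 214.9152°
tangent length = C·cosβ = 47.6970
L = r1·wrap1 + r2·wrap2 + 2·C·cosβ = 2·2.5322 + 17·3.7510 + 2·47.6970 = 164.2250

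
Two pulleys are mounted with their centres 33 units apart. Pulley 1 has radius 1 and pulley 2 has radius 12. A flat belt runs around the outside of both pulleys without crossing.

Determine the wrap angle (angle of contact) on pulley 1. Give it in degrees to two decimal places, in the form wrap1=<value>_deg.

wrap1=141.06_deg

open belt: β = asin((r2−r1)/C) = asin(11/33) = 19.4712°
wrap1 = π − 2β = 141.0576°
wrap2 = π + 2β = 218.9424°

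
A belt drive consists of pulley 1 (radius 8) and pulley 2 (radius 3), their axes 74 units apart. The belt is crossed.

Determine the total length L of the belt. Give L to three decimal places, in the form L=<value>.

L=184.196

crossed belt: β = asin((r1+r2)/C) = asin(11/74) = 8.5486°
wrap1 = wrap2 = π + 2β = 197.0972°
tangent length = C·cosβ = 73.1779
L = (r1+r2)·wrap + 2·C·cosβ = 11·3.4400 + 2·73.1779 = 184.1957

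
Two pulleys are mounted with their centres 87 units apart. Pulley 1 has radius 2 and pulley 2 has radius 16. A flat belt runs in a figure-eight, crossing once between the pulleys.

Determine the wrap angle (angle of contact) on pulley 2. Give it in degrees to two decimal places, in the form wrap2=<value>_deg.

crossed belt: β = asin((r1+r2)/C) = asin(18/87) = 11.9405°
wrap1 = wrap2 = π + 2β = 203.8811°

wrap2=203.88_deg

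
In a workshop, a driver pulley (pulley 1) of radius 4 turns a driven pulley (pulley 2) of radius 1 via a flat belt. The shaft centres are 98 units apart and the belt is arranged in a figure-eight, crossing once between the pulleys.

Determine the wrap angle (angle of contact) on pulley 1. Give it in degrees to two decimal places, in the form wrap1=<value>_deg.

wrap1=185.85_deg

crossed belt: β = asin((r1+r2)/C) = asin(5/98) = 2.9245°
wrap1 = wrap2 = π + 2β = 185.8490°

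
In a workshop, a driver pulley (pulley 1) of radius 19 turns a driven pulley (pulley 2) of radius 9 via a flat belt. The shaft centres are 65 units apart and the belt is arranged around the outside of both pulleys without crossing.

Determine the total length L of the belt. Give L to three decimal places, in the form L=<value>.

L=219.506

open belt: β = asin((r2−r1)/C) = asin(-10/65) = -8.8499°
wrap1 = π − 2β = 197.6998°
wrap2 = π + 2β = 162.3002°
tangent length = C·cosβ = 64.2262
L = r1·wrap1 + r2·wrap2 + 2·C·cosβ = 19·3.4505 + 9·2.8327 + 2·64.2262 = 219.5061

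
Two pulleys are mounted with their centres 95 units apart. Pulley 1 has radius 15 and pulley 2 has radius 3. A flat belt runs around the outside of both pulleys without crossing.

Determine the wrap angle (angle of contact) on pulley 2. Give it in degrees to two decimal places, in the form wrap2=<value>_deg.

open belt: β = asin((r2−r1)/C) = asin(-12/95) = -7.2567°
wrap1 = π − 2β = 194.5135°
wrap2 = π + 2β = 165.4865°

wrap2=165.49_deg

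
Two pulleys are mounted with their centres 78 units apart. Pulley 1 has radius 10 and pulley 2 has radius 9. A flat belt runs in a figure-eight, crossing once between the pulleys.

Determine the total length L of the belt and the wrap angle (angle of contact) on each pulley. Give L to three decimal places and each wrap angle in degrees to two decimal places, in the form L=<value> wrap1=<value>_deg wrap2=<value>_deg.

crossed belt: β = asin((r1+r2)/C) = asin(19/78) = 14.0985°
wrap1 = wrap2 = π + 2β = 208.1970°
tangent length = C·cosβ = 75.6505
L = (r1+r2)·wrap + 2·C·cosβ = 19·3.6337 + 2·75.6505 = 220.3418

L=220.342 wrap1=208.20_deg wrap2=208.20_deg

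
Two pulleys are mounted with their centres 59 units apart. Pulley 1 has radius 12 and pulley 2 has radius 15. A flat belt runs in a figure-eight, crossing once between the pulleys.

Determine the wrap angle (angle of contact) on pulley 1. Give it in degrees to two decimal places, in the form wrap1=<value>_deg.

crossed belt: β = asin((r1+r2)/C) = asin(27/59) = 27.2341°
wrap1 = wrap2 = π + 2β = 234.4682°

wrap1=234.47_deg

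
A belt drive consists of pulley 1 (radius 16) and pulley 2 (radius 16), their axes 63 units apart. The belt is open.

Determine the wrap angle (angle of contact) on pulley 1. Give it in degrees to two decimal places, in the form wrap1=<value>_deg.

wrap1=180.00_deg

open belt: β = asin((r2−r1)/C) = asin(0/63) = 0.0000°
wrap1 = π − 2β = 180.0000°
wrap2 = π + 2β = 180.0000°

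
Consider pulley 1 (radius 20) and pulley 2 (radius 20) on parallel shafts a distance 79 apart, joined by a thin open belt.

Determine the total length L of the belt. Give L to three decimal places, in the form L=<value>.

L=283.664

open belt: β = asin((r2−r1)/C) = asin(0/79) = 0.0000°
wrap1 = π − 2β = 180.0000°
wrap2 = π + 2β = 180.0000°
tangent length = C·cosβ = 79.0000
L = r1·wrap1 + r2·wrap2 + 2·C·cosβ = 20·3.1416 + 20·3.1416 + 2·79.0000 = 283.6637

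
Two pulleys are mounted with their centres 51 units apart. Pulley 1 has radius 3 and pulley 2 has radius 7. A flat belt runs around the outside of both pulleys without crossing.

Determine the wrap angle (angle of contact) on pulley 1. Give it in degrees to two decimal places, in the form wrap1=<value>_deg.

wrap1=171.00_deg

open belt: β = asin((r2−r1)/C) = asin(4/51) = 4.4984°
wrap1 = π − 2β = 171.0032°
wrap2 = π + 2β = 188.9968°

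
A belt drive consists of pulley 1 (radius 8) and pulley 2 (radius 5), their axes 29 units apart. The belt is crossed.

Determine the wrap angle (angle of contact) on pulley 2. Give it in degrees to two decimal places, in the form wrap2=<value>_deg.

crossed belt: β = asin((r1+r2)/C) = asin(13/29) = 26.6331°
wrap1 = wrap2 = π + 2β = 233.2662°

wrap2=233.27_deg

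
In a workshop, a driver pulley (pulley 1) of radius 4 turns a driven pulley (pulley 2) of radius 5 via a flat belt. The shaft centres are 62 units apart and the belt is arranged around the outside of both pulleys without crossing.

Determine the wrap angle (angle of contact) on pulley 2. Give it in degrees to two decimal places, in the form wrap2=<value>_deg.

open belt: β = asin((r2−r1)/C) = asin(1/62) = 0.9242°
wrap1 = π − 2β = 178.1517°
wrap2 = π + 2β = 181.8483°

wrap2=181.85_deg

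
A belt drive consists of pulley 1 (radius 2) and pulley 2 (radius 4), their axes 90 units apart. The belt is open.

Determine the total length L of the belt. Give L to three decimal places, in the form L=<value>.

L=198.894

open belt: β = asin((r2−r1)/C) = asin(2/90) = 1.2733°
wrap1 = π − 2β = 177.4533°
wrap2 = π + 2β = 182.5467°
tangent length = C·cosβ = 89.9778
L = r1·wrap1 + r2·wrap2 + 2·C·cosβ = 2·3.0971 + 4·3.1860 + 2·89.9778 = 198.8940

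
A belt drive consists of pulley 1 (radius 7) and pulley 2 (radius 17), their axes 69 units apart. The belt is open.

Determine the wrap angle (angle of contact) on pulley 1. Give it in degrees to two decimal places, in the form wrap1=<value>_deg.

open belt: β = asin((r2−r1)/C) = asin(10/69) = 8.3331°
wrap1 = π − 2β = 163.3338°
wrap2 = π + 2β = 196.6662°

wrap1=163.33_deg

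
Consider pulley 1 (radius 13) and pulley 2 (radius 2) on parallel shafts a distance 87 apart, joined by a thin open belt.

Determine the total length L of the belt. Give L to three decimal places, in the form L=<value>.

open belt: β = asin((r2−r1)/C) = asin(-11/87) = -7.2637°
wrap1 = π − 2β = 194.5275°
wrap2 = π + 2β = 165.4725°
tangent length = C·cosβ = 86.3018
L = r1·wrap1 + r2·wrap2 + 2·C·cosβ = 13·3.3951 + 2·2.8880 + 2·86.3018 = 222.5166

L=222.517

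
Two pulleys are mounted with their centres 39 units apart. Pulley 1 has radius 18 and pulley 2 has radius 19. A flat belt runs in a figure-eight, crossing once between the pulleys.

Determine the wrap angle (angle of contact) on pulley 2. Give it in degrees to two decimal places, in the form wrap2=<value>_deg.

crossed belt: β = asin((r1+r2)/C) = asin(37/39) = 71.5713°
wrap1 = wrap2 = π + 2β = 323.1427°

wrap2=323.14_deg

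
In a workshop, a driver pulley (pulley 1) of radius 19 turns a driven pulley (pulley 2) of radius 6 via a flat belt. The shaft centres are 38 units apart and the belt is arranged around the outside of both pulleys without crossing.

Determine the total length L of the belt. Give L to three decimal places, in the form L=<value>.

L=159.032

open belt: β = asin((r2−r1)/C) = asin(-13/38) = -20.0052°
wrap1 = π − 2β = 220.0104°
wrap2 = π + 2β = 139.9896°
tangent length = C·cosβ = 35.7071
L = r1·wrap1 + r2·wrap2 + 2·C·cosβ = 19·3.8399 + 6·2.4433 + 2·35.7071 = 159.0322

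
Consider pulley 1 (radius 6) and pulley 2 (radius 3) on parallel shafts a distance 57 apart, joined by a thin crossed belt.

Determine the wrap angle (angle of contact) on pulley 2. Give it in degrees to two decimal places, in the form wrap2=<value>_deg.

wrap2=198.17_deg

crossed belt: β = asin((r1+r2)/C) = asin(9/57) = 9.0847°
wrap1 = wrap2 = π + 2β = 198.1694°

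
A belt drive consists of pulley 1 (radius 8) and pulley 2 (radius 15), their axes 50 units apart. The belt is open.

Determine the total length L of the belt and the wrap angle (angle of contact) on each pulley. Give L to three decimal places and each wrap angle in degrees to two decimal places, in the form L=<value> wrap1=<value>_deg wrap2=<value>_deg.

L=173.238 wrap1=163.90_deg wrap2=196.10_deg

open belt: β = asin((r2−r1)/C) = asin(7/50) = 8.0478°
wrap1 = π − 2β = 163.9043°
wrap2 = π + 2β = 196.0957°
tangent length = C·cosβ = 49.5076
L = r1·wrap1 + r2·wrap2 + 2·C·cosβ = 8·2.8607 + 15·3.4225 + 2·49.5076 = 173.2382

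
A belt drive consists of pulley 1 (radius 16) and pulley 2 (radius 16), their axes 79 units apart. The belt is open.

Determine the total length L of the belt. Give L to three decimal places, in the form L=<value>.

open belt: β = asin((r2−r1)/C) = asin(0/79) = 0.0000°
wrap1 = π − 2β = 180.0000°
wrap2 = π + 2β = 180.0000°
tangent length = C·cosβ = 79.0000
L = r1·wrap1 + r2·wrap2 + 2·C·cosβ = 16·3.1416 + 16·3.1416 + 2·79.0000 = 258.5310

L=258.531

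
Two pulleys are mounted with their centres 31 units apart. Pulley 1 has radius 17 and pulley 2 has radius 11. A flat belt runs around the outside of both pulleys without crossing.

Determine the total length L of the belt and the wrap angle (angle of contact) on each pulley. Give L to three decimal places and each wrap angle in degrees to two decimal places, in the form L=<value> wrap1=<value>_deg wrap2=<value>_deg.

open belt: β = asin((r2−r1)/C) = asin(-6/31) = -11.1599°
wrap1 = π − 2β = 202.3199°
wrap2 = π + 2β = 157.6801°
tangent length = C·cosβ = 30.4138
L = r1·wrap1 + r2·wrap2 + 2·C·cosβ = 17·3.5311 + 11·2.7520 + 2·30.4138 = 151.1296

L=151.130 wrap1=202.32_deg wrap2=157.68_deg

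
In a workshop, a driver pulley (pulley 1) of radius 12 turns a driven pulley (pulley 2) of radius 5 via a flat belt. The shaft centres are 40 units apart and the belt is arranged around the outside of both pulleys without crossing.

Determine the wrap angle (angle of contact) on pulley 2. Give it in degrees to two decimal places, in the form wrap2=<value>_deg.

open belt: β = asin((r2−r1)/C) = asin(-7/40) = -10.0787°
wrap1 = π − 2β = 200.1573°
wrap2 = π + 2β = 159.8427°

wrap2=159.84_deg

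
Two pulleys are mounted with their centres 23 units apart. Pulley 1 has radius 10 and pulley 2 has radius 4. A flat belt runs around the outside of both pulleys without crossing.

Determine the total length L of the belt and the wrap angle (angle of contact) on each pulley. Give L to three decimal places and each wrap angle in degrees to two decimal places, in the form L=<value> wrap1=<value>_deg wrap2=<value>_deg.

open belt: β = asin((r2−r1)/C) = asin(-6/23) = -15.1217°
wrap1 = π − 2β = 210.2433°
wrap2 = π + 2β = 149.7567°
tangent length = C·cosβ = 22.2036
L = r1·wrap1 + r2·wrap2 + 2·C·cosβ = 10·3.6694 + 4·2.6137 + 2·22.2036 = 91.5566

L=91.557 wrap1=210.24_deg wrap2=149.76_deg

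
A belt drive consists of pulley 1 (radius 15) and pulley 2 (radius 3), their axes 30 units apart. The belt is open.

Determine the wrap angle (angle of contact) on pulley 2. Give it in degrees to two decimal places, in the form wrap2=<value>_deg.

open belt: β = asin((r2−r1)/C) = asin(-12/30) = -23.5782°
wrap1 = π − 2β = 227.1564°
wrap2 = π + 2β = 132.8436°

wrap2=132.84_deg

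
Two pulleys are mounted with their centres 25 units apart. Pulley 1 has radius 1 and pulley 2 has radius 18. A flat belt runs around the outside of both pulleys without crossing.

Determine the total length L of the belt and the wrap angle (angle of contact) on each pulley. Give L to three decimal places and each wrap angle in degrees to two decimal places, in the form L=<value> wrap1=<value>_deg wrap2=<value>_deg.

open belt: β = asin((r2−r1)/C) = asin(17/25) = 42.8436°
wrap1 = π − 2β = 94.3127°
wrap2 = π + 2β = 265.6873°
tangent length = C·cosβ = 18.3303
L = r1·wrap1 + r2·wrap2 + 2·C·cosβ = 1·1.6461 + 18·4.6371 + 2·18.3303 = 121.7748

L=121.775 wrap1=94.31_deg wrap2=265.69_deg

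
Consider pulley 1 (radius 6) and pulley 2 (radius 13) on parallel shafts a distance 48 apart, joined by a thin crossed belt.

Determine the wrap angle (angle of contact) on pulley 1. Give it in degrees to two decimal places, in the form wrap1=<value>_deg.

crossed belt: β = asin((r1+r2)/C) = asin(19/48) = 23.3180°
wrap1 = wrap2 = π + 2β = 226.6359°

wrap1=226.64_deg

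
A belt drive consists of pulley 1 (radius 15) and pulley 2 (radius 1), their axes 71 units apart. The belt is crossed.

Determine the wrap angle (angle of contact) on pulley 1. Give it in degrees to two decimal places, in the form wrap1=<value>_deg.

wrap1=206.05_deg

crossed belt: β = asin((r1+r2)/C) = asin(16/71) = 13.0236°
wrap1 = wrap2 = π + 2β = 206.0472°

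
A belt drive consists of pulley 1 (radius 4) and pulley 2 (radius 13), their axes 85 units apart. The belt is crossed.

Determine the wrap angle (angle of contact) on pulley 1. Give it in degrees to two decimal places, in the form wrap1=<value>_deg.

wrap1=203.07_deg

crossed belt: β = asin((r1+r2)/C) = asin(17/85) = 11.5370°
wrap1 = wrap2 = π + 2β = 203.0739°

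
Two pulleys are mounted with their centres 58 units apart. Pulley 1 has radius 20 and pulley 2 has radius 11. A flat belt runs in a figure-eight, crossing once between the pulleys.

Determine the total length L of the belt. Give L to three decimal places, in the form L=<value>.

crossed belt: β = asin((r1+r2)/C) = asin(31/58) = 32.3088°
wrap1 = wrap2 = π + 2β = 244.6177°
tangent length = C·cosβ = 49.0204
L = (r1+r2)·wrap + 2·C·cosβ = 31·4.2694 + 2·49.0204 = 230.3917

L=230.392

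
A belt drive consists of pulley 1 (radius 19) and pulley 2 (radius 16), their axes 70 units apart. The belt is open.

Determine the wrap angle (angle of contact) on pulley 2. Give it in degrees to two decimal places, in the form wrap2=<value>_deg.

open belt: β = asin((r2−r1)/C) = asin(-3/70) = -2.4563°
wrap1 = π − 2β = 184.9126°
wrap2 = π + 2β = 175.0874°

wrap2=175.09_deg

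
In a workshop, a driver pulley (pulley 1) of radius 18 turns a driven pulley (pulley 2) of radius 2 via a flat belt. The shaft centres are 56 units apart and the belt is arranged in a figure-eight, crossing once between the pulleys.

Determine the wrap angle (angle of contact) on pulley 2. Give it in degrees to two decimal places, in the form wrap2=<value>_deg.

wrap2=221.85_deg

crossed belt: β = asin((r1+r2)/C) = asin(20/56) = 20.9248°
wrap1 = wrap2 = π + 2β = 221.8497°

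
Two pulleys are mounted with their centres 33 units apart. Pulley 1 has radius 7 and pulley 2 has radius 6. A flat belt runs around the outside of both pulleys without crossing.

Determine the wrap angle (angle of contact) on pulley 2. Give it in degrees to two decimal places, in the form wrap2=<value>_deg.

wrap2=176.53_deg

open belt: β = asin((r2−r1)/C) = asin(-1/33) = -1.7365°
wrap1 = π − 2β = 183.4730°
wrap2 = π + 2β = 176.5270°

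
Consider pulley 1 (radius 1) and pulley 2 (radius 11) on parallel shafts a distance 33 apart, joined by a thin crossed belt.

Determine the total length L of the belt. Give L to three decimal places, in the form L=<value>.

L=108.113

crossed belt: β = asin((r1+r2)/C) = asin(12/33) = 21.3237°
wrap1 = wrap2 = π + 2β = 222.6474°
tangent length = C·cosβ = 30.7409
L = (r1+r2)·wrap + 2·C·cosβ = 12·3.8859 + 2·30.7409 = 108.1129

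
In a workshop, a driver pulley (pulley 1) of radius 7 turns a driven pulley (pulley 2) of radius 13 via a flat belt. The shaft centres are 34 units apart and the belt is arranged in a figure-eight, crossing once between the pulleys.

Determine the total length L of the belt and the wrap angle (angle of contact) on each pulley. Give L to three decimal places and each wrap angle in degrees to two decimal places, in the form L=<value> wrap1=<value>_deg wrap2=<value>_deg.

crossed belt: β = asin((r1+r2)/C) = asin(20/34) = 36.0319°
wrap1 = wrap2 = π + 2β = 252.0638°
tangent length = C·cosβ = 27.4955
L = (r1+r2)·wrap + 2·C·cosβ = 20·4.3993 + 2·27.4955 = 142.9778

L=142.978 wrap1=252.06_deg wrap2=252.06_deg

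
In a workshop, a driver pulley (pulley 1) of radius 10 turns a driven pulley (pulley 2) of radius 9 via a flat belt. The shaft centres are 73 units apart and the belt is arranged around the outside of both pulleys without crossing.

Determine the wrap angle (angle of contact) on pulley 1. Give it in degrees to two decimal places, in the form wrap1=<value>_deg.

open belt: β = asin((r2−r1)/C) = asin(-1/73) = -0.7849°
wrap1 = π − 2β = 181.5698°
wrap2 = π + 2β = 178.4302°

wrap1=181.57_deg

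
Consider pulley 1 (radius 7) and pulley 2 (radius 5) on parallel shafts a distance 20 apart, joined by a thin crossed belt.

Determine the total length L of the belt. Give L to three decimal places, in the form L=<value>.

crossed belt: β = asin((r1+r2)/C) = asin(12/20) = 36.8699°
wrap1 = wrap2 = π + 2β = 253.7398°
tangent length = C·cosβ = 16.0000
L = (r1+r2)·wrap + 2·C·cosβ = 12·4.4286 + 2·16.0000 = 85.1431

L=85.143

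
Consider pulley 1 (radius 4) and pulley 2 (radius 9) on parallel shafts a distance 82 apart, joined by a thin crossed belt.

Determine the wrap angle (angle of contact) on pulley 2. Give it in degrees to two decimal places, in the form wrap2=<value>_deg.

wrap2=198.24_deg

crossed belt: β = asin((r1+r2)/C) = asin(13/82) = 9.1220°
wrap1 = wrap2 = π + 2β = 198.2439°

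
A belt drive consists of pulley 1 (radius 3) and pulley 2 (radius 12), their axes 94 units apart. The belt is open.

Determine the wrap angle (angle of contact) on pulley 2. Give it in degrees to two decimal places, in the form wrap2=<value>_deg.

open belt: β = asin((r2−r1)/C) = asin(9/94) = 5.4942°
wrap1 = π − 2β = 169.0116°
wrap2 = π + 2β = 190.9884°

wrap2=190.99_deg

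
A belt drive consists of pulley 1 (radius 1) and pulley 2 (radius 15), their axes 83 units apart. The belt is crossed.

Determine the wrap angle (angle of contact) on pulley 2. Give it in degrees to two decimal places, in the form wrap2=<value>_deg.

wrap2=202.23_deg

crossed belt: β = asin((r1+r2)/C) = asin(16/83) = 11.1145°
wrap1 = wrap2 = π + 2β = 202.2291°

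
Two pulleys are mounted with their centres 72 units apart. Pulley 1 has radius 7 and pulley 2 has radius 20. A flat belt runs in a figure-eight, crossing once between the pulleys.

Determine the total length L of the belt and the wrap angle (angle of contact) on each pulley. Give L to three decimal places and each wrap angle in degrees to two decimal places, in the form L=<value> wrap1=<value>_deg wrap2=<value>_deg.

L=239.072 wrap1=224.05_deg wrap2=224.05_deg

crossed belt: β = asin((r1+r2)/C) = asin(27/72) = 22.0243°
wrap1 = wrap2 = π + 2β = 224.0486°
tangent length = C·cosβ = 66.7458
L = (r1+r2)·wrap + 2·C·cosβ = 27·3.9104 + 2·66.7458 = 239.0720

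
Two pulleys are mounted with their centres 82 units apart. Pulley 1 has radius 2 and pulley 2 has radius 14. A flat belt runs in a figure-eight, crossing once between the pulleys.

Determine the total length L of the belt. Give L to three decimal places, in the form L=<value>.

crossed belt: β = asin((r1+r2)/C) = asin(16/82) = 11.2518°
wrap1 = wrap2 = π + 2β = 202.5037°
tangent length = C·cosβ = 80.4239
L = (r1+r2)·wrap + 2·C·cosβ = 16·3.5344 + 2·80.4239 = 217.3975

L=217.397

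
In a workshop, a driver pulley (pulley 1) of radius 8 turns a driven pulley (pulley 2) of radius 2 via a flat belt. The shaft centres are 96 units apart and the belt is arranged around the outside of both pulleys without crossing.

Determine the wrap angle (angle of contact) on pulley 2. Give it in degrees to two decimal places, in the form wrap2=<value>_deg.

wrap2=172.83_deg

open belt: β = asin((r2−r1)/C) = asin(-6/96) = -3.5833°
wrap1 = π − 2β = 187.1666°
wrap2 = π + 2β = 172.8334°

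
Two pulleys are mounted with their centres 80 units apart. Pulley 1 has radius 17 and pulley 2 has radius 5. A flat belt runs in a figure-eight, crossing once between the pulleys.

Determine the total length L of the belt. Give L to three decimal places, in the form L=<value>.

L=235.204

crossed belt: β = asin((r1+r2)/C) = asin(22/80) = 15.9620°
wrap1 = wrap2 = π + 2β = 211.9240°
tangent length = C·cosβ = 76.9155
L = (r1+r2)·wrap + 2·C·cosβ = 22·3.6988 + 2·76.9155 = 235.2041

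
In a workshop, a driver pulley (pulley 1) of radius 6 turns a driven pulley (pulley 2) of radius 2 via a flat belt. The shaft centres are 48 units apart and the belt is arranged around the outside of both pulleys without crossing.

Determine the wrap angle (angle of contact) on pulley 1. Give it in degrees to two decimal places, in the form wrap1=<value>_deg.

open belt: β = asin((r2−r1)/C) = asin(-4/48) = -4.7802°
wrap1 = π − 2β = 189.5604°
wrap2 = π + 2β = 170.4396°

wrap1=189.56_deg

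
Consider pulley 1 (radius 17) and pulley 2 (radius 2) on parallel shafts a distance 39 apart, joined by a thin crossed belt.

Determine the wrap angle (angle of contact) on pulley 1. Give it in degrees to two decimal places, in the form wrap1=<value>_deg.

wrap1=238.31_deg

crossed belt: β = asin((r1+r2)/C) = asin(19/39) = 29.1554°
wrap1 = wrap2 = π + 2β = 238.3107°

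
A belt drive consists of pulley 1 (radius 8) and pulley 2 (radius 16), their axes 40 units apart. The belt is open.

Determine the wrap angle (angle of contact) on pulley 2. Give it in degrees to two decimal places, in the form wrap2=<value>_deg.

wrap2=203.07_deg

open belt: β = asin((r2−r1)/C) = asin(8/40) = 11.5370°
wrap1 = π − 2β = 156.9261°
wrap2 = π + 2β = 203.0739°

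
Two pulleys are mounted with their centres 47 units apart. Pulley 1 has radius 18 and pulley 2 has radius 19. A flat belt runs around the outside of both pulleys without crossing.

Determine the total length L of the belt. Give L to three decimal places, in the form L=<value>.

open belt: β = asin((r2−r1)/C) = asin(1/47) = 1.2192°
wrap1 = π − 2β = 177.5617°
wrap2 = π + 2β = 182.4383°
tangent length = C·cosβ = 46.9894
L = r1·wrap1 + r2·wrap2 + 2·C·cosβ = 18·3.0990 + 19·3.1841 + 2·46.9894 = 210.2602

L=210.260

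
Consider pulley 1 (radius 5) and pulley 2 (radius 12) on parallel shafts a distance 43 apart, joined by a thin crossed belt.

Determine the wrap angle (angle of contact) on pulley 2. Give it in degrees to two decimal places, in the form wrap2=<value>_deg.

wrap2=226.58_deg

crossed belt: β = asin((r1+r2)/C) = asin(17/43) = 23.2877°
wrap1 = wrap2 = π + 2β = 226.5755°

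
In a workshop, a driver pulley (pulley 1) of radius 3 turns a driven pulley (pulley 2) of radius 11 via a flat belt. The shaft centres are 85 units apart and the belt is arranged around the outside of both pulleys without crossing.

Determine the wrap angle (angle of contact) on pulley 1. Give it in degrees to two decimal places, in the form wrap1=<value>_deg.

open belt: β = asin((r2−r1)/C) = asin(8/85) = 5.4005°
wrap1 = π − 2β = 169.1989°
wrap2 = π + 2β = 190.8011°

wrap1=169.20_deg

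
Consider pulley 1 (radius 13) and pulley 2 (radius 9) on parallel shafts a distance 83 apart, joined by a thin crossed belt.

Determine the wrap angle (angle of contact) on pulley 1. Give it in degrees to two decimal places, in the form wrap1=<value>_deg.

wrap1=210.74_deg

crossed belt: β = asin((r1+r2)/C) = asin(22/83) = 15.3705°
wrap1 = wrap2 = π + 2β = 210.7411°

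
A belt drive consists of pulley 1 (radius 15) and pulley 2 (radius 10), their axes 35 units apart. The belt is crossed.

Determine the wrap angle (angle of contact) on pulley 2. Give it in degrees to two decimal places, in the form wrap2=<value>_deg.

crossed belt: β = asin((r1+r2)/C) = asin(25/35) = 45.5847°
wrap1 = wrap2 = π + 2β = 271.1694°

wrap2=271.17_deg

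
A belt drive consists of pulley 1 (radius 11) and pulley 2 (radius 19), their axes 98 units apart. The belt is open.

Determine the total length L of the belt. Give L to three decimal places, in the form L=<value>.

open belt: β = asin((r2−r1)/C) = asin(8/98) = 4.6824°
wrap1 = π − 2β = 170.6352°
wrap2 = π + 2β = 189.3648°
tangent length = C·cosβ = 97.6729
L = r1·wrap1 + r2·wrap2 + 2·C·cosβ = 11·2.9781 + 19·3.3050 + 2·97.6729 = 290.9012

L=290.901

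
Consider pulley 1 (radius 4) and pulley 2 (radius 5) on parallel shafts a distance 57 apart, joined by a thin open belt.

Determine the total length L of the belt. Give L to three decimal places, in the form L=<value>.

L=142.292

open belt: β = asin((r2−r1)/C) = asin(1/57) = 1.0052°
wrap1 = π − 2β = 177.9895°
wrap2 = π + 2β = 182.0105°
tangent length = C·cosβ = 56.9912
L = r1·wrap1 + r2·wrap2 + 2·C·cosβ = 4·3.1065 + 5·3.1767 + 2·56.9912 = 142.2919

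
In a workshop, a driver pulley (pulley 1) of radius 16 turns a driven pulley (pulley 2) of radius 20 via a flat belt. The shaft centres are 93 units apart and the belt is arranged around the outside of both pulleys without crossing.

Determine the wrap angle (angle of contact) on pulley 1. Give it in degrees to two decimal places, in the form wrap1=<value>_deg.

open belt: β = asin((r2−r1)/C) = asin(4/93) = 2.4651°
wrap1 = π − 2β = 175.0698°
wrap2 = π + 2β = 184.9302°

wrap1=175.07_deg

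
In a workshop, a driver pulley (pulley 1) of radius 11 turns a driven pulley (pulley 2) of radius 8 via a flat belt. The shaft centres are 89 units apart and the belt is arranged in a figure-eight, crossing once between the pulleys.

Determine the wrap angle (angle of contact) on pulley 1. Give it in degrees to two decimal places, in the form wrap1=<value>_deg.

wrap1=204.65_deg

crossed belt: β = asin((r1+r2)/C) = asin(19/89) = 12.3266°
wrap1 = wrap2 = π + 2β = 204.6531°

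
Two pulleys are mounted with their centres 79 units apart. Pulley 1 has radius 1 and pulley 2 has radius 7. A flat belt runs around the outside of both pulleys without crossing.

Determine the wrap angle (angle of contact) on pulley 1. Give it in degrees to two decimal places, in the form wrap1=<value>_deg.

wrap1=171.29_deg

open belt: β = asin((r2−r1)/C) = asin(6/79) = 4.3558°
wrap1 = π − 2β = 171.2885°
wrap2 = π + 2β = 188.7115°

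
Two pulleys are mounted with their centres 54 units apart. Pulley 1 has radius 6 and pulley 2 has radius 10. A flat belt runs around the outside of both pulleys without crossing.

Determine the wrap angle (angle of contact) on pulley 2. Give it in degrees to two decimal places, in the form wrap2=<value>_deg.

open belt: β = asin((r2−r1)/C) = asin(4/54) = 4.2480°
wrap1 = π − 2β = 171.5040°
wrap2 = π + 2β = 188.4960°

wrap2=188.50_deg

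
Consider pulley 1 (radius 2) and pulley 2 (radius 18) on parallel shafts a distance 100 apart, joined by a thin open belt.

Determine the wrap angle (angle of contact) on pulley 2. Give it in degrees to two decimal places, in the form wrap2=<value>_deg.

open belt: β = asin((r2−r1)/C) = asin(16/100) = 9.2069°
wrap1 = π − 2β = 161.5862°
wrap2 = π + 2β = 198.4138°

wrap2=198.41_deg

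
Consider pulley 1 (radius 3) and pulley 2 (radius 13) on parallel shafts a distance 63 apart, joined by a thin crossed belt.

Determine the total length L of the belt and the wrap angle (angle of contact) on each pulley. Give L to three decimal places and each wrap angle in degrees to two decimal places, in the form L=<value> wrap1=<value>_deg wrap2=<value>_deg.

crossed belt: β = asin((r1+r2)/C) = asin(16/63) = 14.7125°
wrap1 = wrap2 = π + 2β = 209.4249°
tangent length = C·cosβ = 60.9344
L = (r1+r2)·wrap + 2·C·cosβ = 16·3.6552 + 2·60.9344 = 180.3513

L=180.351 wrap1=209.42_deg wrap2=209.42_deg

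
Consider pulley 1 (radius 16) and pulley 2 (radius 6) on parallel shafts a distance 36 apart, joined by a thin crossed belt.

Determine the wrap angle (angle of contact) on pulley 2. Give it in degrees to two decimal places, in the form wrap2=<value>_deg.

wrap2=255.34_deg

crossed belt: β = asin((r1+r2)/C) = asin(22/36) = 37.6699°
wrap1 = wrap2 = π + 2β = 255.3398°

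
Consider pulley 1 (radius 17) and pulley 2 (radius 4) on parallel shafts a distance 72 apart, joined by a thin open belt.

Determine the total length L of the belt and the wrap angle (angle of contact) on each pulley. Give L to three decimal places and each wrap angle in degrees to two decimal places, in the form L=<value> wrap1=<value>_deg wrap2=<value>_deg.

open belt: β = asin((r2−r1)/C) = asin(-13/72) = -10.4021°
wrap1 = π − 2β = 200.8042°
wrap2 = π + 2β = 159.1958°
tangent length = C·cosβ = 70.8167
L = r1·wrap1 + r2·wrap2 + 2·C·cosβ = 17·3.5047 + 4·2.7785 + 2·70.8167 = 212.3271

L=212.327 wrap1=200.80_deg wrap2=159.20_deg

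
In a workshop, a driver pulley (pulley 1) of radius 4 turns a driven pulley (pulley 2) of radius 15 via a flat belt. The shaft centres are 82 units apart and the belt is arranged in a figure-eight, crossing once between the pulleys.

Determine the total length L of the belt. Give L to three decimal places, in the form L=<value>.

crossed belt: β = asin((r1+r2)/C) = asin(19/82) = 13.3976°
wrap1 = wrap2 = π + 2β = 206.7952°
tangent length = C·cosβ = 79.7684
L = (r1+r2)·wrap + 2·C·cosβ = 19·3.6093 + 2·79.7684 = 228.1127

L=228.113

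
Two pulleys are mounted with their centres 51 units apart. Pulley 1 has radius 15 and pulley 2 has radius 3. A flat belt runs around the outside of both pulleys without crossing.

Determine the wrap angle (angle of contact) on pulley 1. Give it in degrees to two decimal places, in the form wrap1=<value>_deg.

open belt: β = asin((r2−r1)/C) = asin(-12/51) = -13.6090°
wrap1 = π − 2β = 207.2179°
wrap2 = π + 2β = 152.7821°

wrap1=207.22_deg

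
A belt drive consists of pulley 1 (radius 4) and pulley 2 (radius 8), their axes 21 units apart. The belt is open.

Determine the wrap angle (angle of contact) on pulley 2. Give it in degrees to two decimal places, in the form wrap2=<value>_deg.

wrap2=201.96_deg

open belt: β = asin((r2−r1)/C) = asin(4/21) = 10.9806°
wrap1 = π − 2β = 158.0388°
wrap2 = π + 2β = 201.9612°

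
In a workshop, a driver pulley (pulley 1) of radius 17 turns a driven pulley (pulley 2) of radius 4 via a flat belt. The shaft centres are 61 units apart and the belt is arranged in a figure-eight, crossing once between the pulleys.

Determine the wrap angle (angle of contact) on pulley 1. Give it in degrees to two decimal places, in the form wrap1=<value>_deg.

crossed belt: β = asin((r1+r2)/C) = asin(21/61) = 20.1368°
wrap1 = wrap2 = π + 2β = 220.2735°

wrap1=220.27_deg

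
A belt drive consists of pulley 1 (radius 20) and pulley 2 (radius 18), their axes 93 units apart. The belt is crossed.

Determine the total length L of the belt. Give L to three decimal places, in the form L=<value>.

crossed belt: β = asin((r1+r2)/C) = asin(38/93) = 24.1171°
wrap1 = wrap2 = π + 2β = 228.2341°
tangent length = C·cosβ = 84.8823
L = (r1+r2)·wrap + 2·C·cosβ = 38·3.9834 + 2·84.8823 = 321.1351

L=321.135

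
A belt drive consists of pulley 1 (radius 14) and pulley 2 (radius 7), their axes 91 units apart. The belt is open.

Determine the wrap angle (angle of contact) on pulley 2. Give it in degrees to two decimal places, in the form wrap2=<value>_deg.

wrap2=171.18_deg

open belt: β = asin((r2−r1)/C) = asin(-7/91) = -4.4117°
wrap1 = π − 2β = 188.8235°
wrap2 = π + 2β = 171.1765°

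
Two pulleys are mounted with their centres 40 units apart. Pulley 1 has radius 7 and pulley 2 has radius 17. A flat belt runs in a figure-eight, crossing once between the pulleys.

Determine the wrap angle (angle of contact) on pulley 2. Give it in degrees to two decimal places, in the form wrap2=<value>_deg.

crossed belt: β = asin((r1+r2)/C) = asin(24/40) = 36.8699°
wrap1 = wrap2 = π + 2β = 253.7398°

wrap2=253.74_deg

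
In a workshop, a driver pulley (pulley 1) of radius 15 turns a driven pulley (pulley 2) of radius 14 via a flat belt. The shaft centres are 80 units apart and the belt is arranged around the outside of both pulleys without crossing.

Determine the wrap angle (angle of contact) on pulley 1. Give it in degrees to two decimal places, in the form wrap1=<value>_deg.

wrap1=181.43_deg

open belt: β = asin((r2−r1)/C) = asin(-1/80) = -0.7162°
wrap1 = π − 2β = 181.4324°
wrap2 = π + 2β = 178.5676°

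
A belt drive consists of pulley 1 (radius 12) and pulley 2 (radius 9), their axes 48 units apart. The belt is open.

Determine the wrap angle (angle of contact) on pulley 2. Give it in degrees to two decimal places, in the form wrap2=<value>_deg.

wrap2=172.83_deg

open belt: β = asin((r2−r1)/C) = asin(-3/48) = -3.5833°
wrap1 = π − 2β = 187.1666°
wrap2 = π + 2β = 172.8334°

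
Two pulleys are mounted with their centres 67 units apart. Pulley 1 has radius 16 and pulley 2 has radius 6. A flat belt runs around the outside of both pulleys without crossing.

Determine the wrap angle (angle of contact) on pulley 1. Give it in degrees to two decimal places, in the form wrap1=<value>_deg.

wrap1=197.17_deg

open belt: β = asin((r2−r1)/C) = asin(-10/67) = -8.5837°
wrap1 = π − 2β = 197.1674°
wrap2 = π + 2β = 162.8326°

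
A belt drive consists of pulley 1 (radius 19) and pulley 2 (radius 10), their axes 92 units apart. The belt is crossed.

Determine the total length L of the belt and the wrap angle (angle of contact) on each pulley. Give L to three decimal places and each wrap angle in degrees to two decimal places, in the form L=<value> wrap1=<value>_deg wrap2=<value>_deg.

L=284.326 wrap1=216.75_deg wrap2=216.75_deg

crossed belt: β = asin((r1+r2)/C) = asin(29/92) = 18.3739°
wrap1 = wrap2 = π + 2β = 216.7479°
tangent length = C·cosβ = 87.3098
L = (r1+r2)·wrap + 2·C·cosβ = 29·3.7830 + 2·87.3098 = 284.3255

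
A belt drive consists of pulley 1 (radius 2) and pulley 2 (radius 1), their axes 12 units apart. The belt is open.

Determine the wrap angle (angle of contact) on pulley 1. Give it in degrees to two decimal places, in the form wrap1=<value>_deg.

open belt: β = asin((r2−r1)/C) = asin(-1/12) = -4.7802°
wrap1 = π − 2β = 189.5604°
wrap2 = π + 2β = 170.4396°

wrap1=189.56_deg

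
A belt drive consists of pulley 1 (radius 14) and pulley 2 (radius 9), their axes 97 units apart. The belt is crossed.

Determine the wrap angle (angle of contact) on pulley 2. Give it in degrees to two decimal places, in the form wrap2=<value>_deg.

crossed belt: β = asin((r1+r2)/C) = asin(23/97) = 13.7162°
wrap1 = wrap2 = π + 2β = 207.4325°

wrap2=207.43_deg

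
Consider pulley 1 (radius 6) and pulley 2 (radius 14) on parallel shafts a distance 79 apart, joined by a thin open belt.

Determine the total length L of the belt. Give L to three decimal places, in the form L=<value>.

open belt: β = asin((r2−r1)/C) = asin(8/79) = 5.8121°
wrap1 = π − 2β = 168.3759°
wrap2 = π + 2β = 191.6241°
tangent length = C·cosβ = 78.5939
L = r1·wrap1 + r2·wrap2 + 2·C·cosβ = 6·2.9387 + 14·3.3445 + 2·78.5939 = 221.6427

L=221.643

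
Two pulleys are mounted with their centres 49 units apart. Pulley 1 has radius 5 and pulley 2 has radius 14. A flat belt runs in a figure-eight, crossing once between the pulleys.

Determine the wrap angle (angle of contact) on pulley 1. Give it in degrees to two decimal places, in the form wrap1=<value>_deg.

crossed belt: β = asin((r1+r2)/C) = asin(19/49) = 22.8149°
wrap1 = wrap2 = π + 2β = 225.6298°

wrap1=225.63_deg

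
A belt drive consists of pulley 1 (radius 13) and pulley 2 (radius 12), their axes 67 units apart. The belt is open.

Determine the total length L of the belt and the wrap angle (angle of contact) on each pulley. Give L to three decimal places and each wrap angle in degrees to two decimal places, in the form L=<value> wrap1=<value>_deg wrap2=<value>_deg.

L=212.555 wrap1=181.71_deg wrap2=178.29_deg

open belt: β = asin((r2−r1)/C) = asin(-1/67) = -0.8552°
wrap1 = π − 2β = 181.7104°
wrap2 = π + 2β = 178.2896°
tangent length = C·cosβ = 66.9925
L = r1·wrap1 + r2·wrap2 + 2·C·cosβ = 13·3.1714 + 12·3.1117 + 2·66.9925 = 212.5547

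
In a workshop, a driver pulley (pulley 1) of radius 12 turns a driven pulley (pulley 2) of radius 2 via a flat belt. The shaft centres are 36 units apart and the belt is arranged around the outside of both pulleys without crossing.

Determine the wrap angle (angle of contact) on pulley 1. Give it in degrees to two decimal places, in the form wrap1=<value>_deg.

open belt: β = asin((r2−r1)/C) = asin(-10/36) = -16.1276°
wrap1 = π − 2β = 212.2552°
wrap2 = π + 2β = 147.7448°

wrap1=212.26_deg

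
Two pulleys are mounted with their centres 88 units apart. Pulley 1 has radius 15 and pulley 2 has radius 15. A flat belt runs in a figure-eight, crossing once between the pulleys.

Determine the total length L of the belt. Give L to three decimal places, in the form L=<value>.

L=280.578

crossed belt: β = asin((r1+r2)/C) = asin(30/88) = 19.9323°
wrap1 = wrap2 = π + 2β = 219.8645°
tangent length = C·cosβ = 82.7285
L = (r1+r2)·wrap + 2·C·cosβ = 30·3.8374 + 2·82.7285 = 280.5777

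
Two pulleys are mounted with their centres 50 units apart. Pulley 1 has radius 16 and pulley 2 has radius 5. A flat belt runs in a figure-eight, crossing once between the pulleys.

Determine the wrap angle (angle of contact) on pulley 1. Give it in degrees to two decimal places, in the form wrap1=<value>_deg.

crossed belt: β = asin((r1+r2)/C) = asin(21/50) = 24.8346°
wrap1 = wrap2 = π + 2β = 229.6692°

wrap1=229.67_deg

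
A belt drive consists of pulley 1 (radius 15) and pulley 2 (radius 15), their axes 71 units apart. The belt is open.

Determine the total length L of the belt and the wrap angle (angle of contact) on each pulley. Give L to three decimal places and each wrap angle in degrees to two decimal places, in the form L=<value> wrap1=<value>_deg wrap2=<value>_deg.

L=236.248 wrap1=180.00_deg wrap2=180.00_deg

open belt: β = asin((r2−r1)/C) = asin(0/71) = 0.0000°
wrap1 = π − 2β = 180.0000°
wrap2 = π + 2β = 180.0000°
tangent length = C·cosβ = 71.0000
L = r1·wrap1 + r2·wrap2 + 2·C·cosβ = 15·3.1416 + 15·3.1416 + 2·71.0000 = 236.2478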